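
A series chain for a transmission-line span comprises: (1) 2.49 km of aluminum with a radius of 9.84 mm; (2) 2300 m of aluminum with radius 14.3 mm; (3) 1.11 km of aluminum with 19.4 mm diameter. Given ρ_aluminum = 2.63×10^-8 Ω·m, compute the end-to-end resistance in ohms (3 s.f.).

0.408 Ω

Seg 1: A = πr² = π(9.8400e-03 m)² = 3.042e-04 m²
R_1 = (2.63×10^-8)(2490)/(3.042e-04) = 0.2153 Ω
Seg 2: A = πr² = π(1.4300e-02 m)² = 6.424e-04 m²
R_2 = (2.63×10^-8)(2300)/(6.424e-04) = 0.09416 Ω
Seg 3: A = π(d/2)² = π(9.7000e-03 m)² = 2.956e-04 m²
R_3 = (2.63×10^-8)(1110)/(2.956e-04) = 0.09876 Ω
R_total = R_1 + R_2 + R_3 = 0.408 Ω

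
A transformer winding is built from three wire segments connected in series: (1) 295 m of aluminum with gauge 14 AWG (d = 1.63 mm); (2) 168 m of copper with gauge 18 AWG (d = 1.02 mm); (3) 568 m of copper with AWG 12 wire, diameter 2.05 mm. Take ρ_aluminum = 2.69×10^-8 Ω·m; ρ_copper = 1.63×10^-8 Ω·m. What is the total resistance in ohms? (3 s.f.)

9.96 Ω

Seg 1: A = π(1.63/2 mm)² = π(8.1500e-04 m)² = 2.087e-06 m²
R_1 = (2.69×10^-8)(295)/(2.087e-06) = 3.803 Ω
Seg 2: A = π(1.02/2 mm)² = π(5.1000e-04 m)² = 8.171e-07 m²
R_2 = (1.63×10^-8)(168)/(8.171e-07) = 3.351 Ω
Seg 3: A = π(2.05/2 mm)² = π(1.0250e-03 m)² = 3.301e-06 m²
R_3 = (1.63×10^-8)(568)/(3.301e-06) = 2.805 Ω
R_total = R_1 + R_2 + R_3 = 9.96 Ω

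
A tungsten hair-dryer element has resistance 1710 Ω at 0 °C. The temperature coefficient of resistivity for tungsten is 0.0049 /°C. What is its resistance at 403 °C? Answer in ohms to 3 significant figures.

ΔT = 403 − 0 = 403 °C
R = R₀(1 + αΔT) = 1710 × (1 + 0.0049×403) = 1710 × 2.975 = 5090 Ω

5090 Ω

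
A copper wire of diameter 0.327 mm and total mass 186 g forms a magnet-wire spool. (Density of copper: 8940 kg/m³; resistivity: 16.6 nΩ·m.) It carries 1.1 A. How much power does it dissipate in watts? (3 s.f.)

ρ = 16.6 nΩ·m = 1.66×10^-8 Ω·m
A = π(d/2)² = π(1.6350e-04 m)² = 8.3982e-08 m²
L = m/(density·A) = 0.186/(8940×8.3982e-08) = 247.7 m
R = ρL/A = (1.66×10^-8)(247.7)/(8.3982e-08) = 48.97 Ω
P = I²R = (1.1)² × 48.97 = 59.3 W

59.3 W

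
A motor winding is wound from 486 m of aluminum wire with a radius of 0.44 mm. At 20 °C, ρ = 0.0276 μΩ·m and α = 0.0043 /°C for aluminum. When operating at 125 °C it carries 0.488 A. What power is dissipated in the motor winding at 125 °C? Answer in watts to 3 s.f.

ρ = 0.0276 μΩ·m = 2.76×10^-8 Ω·m
A = πr² = π(4.4000e-04 m)² = 6.082e-07 m²
R₍20₎ = ρL/A = (2.76×10^-8)(486)/(6.082e-07) = 22.05 Ω
R₍125₎ = R₍20₎(1 + αΔT) = 22.05 × (1 + 0.0043×105) = 32.01 Ω
P = I²R = (0.488)² × 32.01 = 7.62 W

7.62 W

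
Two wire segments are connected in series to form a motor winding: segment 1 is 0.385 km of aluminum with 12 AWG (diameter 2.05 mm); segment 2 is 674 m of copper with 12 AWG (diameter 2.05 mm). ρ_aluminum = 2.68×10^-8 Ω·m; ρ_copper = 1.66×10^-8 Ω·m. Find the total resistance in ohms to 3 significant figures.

Segment 1: A = π(2.05/2 mm)² = π(1.0250e-03 m)² = 3.301e-06 m²
R₁ = ρL/A = (2.68×10^-8)(385)/(3.301e-06) = 3.126 Ω
R₂ = (1.66×10^-8)(674)/(3.301e-06) = 3.39 Ω
R = R₁ + R₂ = 6.52 Ω

6.52 Ω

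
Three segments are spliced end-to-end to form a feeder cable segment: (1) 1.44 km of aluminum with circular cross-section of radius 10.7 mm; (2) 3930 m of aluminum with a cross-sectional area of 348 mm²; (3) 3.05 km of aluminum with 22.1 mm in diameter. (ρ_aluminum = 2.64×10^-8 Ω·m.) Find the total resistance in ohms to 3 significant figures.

0.614 Ω

Seg 1: A = πr² = π(1.0700e-02 m)² = 3.597e-04 m²
R_1 = (2.64×10^-8)(1440)/(3.597e-04) = 0.1057 Ω
Seg 2: A = 348 mm² = 3.480e-04 m²
R_2 = (2.64×10^-8)(3930)/(3.480e-04) = 0.2981 Ω
Seg 3: A = π(d/2)² = π(1.1050e-02 m)² = 3.836e-04 m²
R_3 = (2.64×10^-8)(3050)/(3.836e-04) = 0.2099 Ω
R_total = R_1 + R_2 + R_3 = 0.614 Ω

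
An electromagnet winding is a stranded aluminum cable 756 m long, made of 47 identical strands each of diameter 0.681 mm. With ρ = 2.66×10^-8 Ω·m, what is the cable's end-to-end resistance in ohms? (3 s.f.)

1.17 Ω

A_strand = π(3.4050e-04 m)² = 3.642e-07 m²
R_strand = ρL/A = (2.66×10^-8)(756)/(3.642e-07) = 55.21 Ω
R_total = R_strand/N = 55.21/47 = 1.17 Ω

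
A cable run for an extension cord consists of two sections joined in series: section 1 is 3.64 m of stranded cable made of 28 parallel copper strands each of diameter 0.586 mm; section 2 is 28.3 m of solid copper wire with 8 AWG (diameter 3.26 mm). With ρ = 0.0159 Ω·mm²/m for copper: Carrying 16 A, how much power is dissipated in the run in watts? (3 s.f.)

ρ = 0.0159 Ω·mm²/m = 1.59×10^-8 Ω·m
Section 1: A_strand = π(2.9300e-04)² = 2.697e-07 m²; R₁ = ρL/(N·A_s) = (1.59×10^-8)(3.64)/(28×2.697e-07) = 0.007664 Ω
Section 2: A = π(3.26/2 mm)² = π(1.6300e-03 m)² = 8.347e-06 m²
R₂ = (1.59×10^-8)(28.3)/(8.347e-06) = 0.05391 Ω
R = R₁ + R₂ = 0.06157 Ω
P = I²R = (16)² × 0.06157 = 15.8 W

15.8 W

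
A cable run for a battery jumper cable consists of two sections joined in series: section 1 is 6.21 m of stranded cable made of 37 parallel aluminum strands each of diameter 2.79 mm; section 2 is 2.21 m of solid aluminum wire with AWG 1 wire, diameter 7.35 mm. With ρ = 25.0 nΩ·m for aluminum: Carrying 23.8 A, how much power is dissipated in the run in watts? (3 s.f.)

1.13 W

ρ = 25.0 nΩ·m = 2.50×10^-8 Ω·m
Section 1: A_strand = π(1.3950e-03)² = 6.114e-06 m²; R₁ = ρL/(N·A_s) = (2.50×10^-8)(6.21)/(37×6.114e-06) = 6.863×10^-4 Ω
Section 2: A = π(7.35/2 mm)² = π(3.6750e-03 m)² = 4.243e-05 m²
R₂ = (2.50×10^-8)(2.21)/(4.243e-05) = 0.001302 Ω
R = R₁ + R₂ = 0.001988 Ω
P = I²R = (23.8)² × 0.001988 = 1.13 W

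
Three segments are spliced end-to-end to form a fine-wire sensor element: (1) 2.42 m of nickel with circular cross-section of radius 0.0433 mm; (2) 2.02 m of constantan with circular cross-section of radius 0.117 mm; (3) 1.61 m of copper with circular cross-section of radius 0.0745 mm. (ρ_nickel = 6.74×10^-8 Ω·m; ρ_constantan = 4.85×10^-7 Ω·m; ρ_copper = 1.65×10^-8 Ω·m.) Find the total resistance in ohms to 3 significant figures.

Seg 1: A = πr² = π(4.3300e-05 m)² = 5.890e-09 m²
R_1 = (6.74×10^-8)(2.42)/(5.890e-09) = 27.69 Ω
Seg 2: A = πr² = π(1.1700e-04 m)² = 4.301e-08 m²
R_2 = (4.85×10^-7)(2.02)/(4.301e-08) = 22.78 Ω
Seg 3: A = πr² = π(7.4500e-05 m)² = 1.744e-08 m²
R_3 = (1.65×10^-8)(1.61)/(1.744e-08) = 1.524 Ω
R_total = R_1 + R_2 + R_3 = 52.0 Ω

52.0 Ω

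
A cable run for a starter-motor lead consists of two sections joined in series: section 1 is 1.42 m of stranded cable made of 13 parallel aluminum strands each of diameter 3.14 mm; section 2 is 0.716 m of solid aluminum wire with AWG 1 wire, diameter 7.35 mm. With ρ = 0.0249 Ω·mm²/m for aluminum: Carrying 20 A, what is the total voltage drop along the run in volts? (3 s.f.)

0.0154 V

ρ = 0.0249 Ω·mm²/m = 2.49×10^-8 Ω·m
Section 1: A_strand = π(1.5700e-03)² = 7.744e-06 m²; R₁ = ρL/(N·A_s) = (2.49×10^-8)(1.42)/(13×7.744e-06) = 3.512×10^-4 Ω
Section 2: A = π(7.35/2 mm)² = π(3.6750e-03 m)² = 4.243e-05 m²
R₂ = (2.49×10^-8)(0.716)/(4.243e-05) = 4.202×10^-4 Ω
R = R₁ + R₂ = 7.714×10^-4 Ω
V = IR = 20 × 7.714×10^-4 = 0.0154 V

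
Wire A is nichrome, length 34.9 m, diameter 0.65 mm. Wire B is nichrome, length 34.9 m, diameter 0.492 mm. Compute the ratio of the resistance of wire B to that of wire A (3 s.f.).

1.75

R ∝ ρL/d², so R_B/R_A = (d_A/d_B)²
= (0.65/0.492)² = 1.75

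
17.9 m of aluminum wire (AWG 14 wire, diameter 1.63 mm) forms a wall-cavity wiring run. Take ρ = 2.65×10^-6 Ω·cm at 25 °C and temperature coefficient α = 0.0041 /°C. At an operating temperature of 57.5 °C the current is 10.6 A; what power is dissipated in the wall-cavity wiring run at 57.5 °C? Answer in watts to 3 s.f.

28.9 W

ρ = 2.65×10^-6 Ω·cm = 2.65×10^-8 Ω·m
A = π(1.63/2 mm)² = π(8.1500e-04 m)² = 2.087e-06 m²
R₍25₎ = ρL/A = (2.65×10^-8)(17.9)/(2.087e-06) = 0.2273 Ω
R₍57.5₎ = R₍25₎(1 + αΔT) = 0.2273 × (1 + 0.0041×32.5) = 0.2576 Ω
P = I²R = (10.6)² × 0.2576 = 28.9 W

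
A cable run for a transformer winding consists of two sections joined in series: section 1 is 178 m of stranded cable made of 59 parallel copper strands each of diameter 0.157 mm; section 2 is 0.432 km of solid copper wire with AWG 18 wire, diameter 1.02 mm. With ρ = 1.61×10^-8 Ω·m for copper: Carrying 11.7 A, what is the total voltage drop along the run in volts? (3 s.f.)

Section 1: A_strand = π(7.8500e-05)² = 1.936e-08 m²; R₁ = ρL/(N·A_s) = (1.61×10^-8)(178)/(59×1.936e-08) = 2.509 Ω
Section 2: A = π(1.02/2 mm)² = π(5.1000e-04 m)² = 8.171e-07 m²
R₂ = (1.61×10^-8)(432)/(8.171e-07) = 8.512 Ω
R = R₁ + R₂ = 11.02 Ω
V = IR = 11.7 × 11.02 = 129 V

129 V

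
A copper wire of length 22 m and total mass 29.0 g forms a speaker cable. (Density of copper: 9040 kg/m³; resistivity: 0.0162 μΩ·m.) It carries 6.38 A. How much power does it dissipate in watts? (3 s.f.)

ρ = 0.0162 μΩ·m = 1.62×10^-8 Ω·m
A = m/(density·L) = 0.029/(9040×22) = 1.4582e-07 m²
R = ρL/A = (1.62×10^-8)(22)/(1.4582e-07) = 2.444 Ω
P = I²R = (6.38)² × 2.444 = 99.5 W

99.5 W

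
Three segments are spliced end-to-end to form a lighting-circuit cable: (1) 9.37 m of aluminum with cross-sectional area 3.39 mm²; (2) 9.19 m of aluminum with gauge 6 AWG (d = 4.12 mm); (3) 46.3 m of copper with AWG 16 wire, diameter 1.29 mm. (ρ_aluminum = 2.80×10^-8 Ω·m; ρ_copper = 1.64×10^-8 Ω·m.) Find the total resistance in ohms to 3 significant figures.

Seg 1: A = 3.39 mm² = 3.390e-06 m²
R_1 = (2.80×10^-8)(9.37)/(3.390e-06) = 0.07739 Ω
Seg 2: A = π(4.12/2 mm)² = π(2.0600e-03 m)² = 1.333e-05 m²
R_2 = (2.80×10^-8)(9.19)/(1.333e-05) = 0.0193 Ω
Seg 3: A = π(1.29/2 mm)² = π(6.4500e-04 m)² = 1.307e-06 m²
R_3 = (1.64×10^-8)(46.3)/(1.307e-06) = 0.581 Ω
R_total = R_1 + R_2 + R_3 = 0.678 Ω

0.678 Ω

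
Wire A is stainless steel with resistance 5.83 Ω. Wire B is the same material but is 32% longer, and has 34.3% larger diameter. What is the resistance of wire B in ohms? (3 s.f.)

4.27 Ω

R ∝ L/d², so R_B/R_A = (1 + 32/100) × (1 + 34.3/100)⁻²
= 1.32 × 0.5544 = 0.7319
R_B = 0.7319 × 5.83 = 4.27 Ω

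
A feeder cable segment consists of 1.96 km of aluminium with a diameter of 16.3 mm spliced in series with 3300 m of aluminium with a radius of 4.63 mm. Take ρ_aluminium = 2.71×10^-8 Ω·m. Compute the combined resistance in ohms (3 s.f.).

Segment 1: A = π(d/2)² = π(8.1500e-03 m)² = 2.087e-04 m²
R₁ = ρL/A = (2.71×10^-8)(1960)/(2.087e-04) = 0.2545 Ω
Segment 2: A = πr² = π(4.6300e-03 m)² = 6.735e-05 m²
R₂ = (2.71×10^-8)(3300)/(6.735e-05) = 1.328 Ω
R = R₁ + R₂ = 1.58 Ω

1.58 Ω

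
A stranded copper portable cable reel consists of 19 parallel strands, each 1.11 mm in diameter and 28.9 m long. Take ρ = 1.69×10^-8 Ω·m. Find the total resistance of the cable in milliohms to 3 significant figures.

A_strand = π(5.5500e-04 m)² = 9.677e-07 m²
R_strand = ρL/A = (1.69×10^-8)(28.9)/(9.677e-07) = 0.5047 Ω
R_total = R_strand/N = 0.5047/19 = 26.6 mΩ

26.6 mΩ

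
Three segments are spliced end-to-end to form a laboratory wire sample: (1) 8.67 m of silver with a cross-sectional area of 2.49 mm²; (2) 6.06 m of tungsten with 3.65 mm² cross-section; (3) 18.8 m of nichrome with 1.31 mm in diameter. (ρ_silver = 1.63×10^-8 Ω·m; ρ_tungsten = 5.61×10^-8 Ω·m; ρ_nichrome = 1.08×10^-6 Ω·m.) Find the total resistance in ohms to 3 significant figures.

Seg 1: A = 2.49 mm² = 2.490e-06 m²
R_1 = (1.63×10^-8)(8.67)/(2.490e-06) = 0.05676 Ω
Seg 2: A = 3.65 mm² = 3.650e-06 m²
R_2 = (5.61×10^-8)(6.06)/(3.650e-06) = 0.09314 Ω
Seg 3: A = π(d/2)² = π(6.5500e-04 m)² = 1.348e-06 m²
R_3 = (1.08×10^-6)(18.8)/(1.348e-06) = 15.06 Ω
R_total = R_1 + R_2 + R_3 = 15.2 Ω

15.2 Ω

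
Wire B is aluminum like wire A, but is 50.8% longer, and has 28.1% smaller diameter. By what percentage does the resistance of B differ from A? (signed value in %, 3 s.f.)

192%

R ∝ L/d², so R_B/R_A = (1 + 50.8/100) × (1 − 28.1/100)⁻²
= 1.508 × 1.934 = 2.917
(R_B − R_A)/R_A = 2.917 − 1 = 192%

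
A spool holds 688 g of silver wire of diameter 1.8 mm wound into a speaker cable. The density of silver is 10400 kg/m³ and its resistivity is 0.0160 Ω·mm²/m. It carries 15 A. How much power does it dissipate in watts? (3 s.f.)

36.8 W

ρ = 0.0160 Ω·mm²/m = 1.60×10^-8 Ω·m
A = π(d/2)² = π(9.0000e-04 m)² = 2.5447e-06 m²
L = m/(density·A) = 0.688/(10400×2.5447e-06) = 26 m
R = ρL/A = (1.60×10^-8)(26)/(2.5447e-06) = 0.1635 Ω
P = I²R = (15)² × 0.1635 = 36.8 W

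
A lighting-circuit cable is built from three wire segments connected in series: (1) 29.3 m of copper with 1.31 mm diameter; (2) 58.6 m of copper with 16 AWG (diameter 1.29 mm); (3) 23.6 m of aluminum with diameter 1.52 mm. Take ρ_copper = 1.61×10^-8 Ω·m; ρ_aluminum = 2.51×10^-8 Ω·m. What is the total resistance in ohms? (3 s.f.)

Seg 1: A = π(d/2)² = π(6.5500e-04 m)² = 1.348e-06 m²
R_1 = (1.61×10^-8)(29.3)/(1.348e-06) = 0.35 Ω
Seg 2: A = π(1.29/2 mm)² = π(6.4500e-04 m)² = 1.307e-06 m²
R_2 = (1.61×10^-8)(58.6)/(1.307e-06) = 0.7219 Ω
Seg 3: A = π(d/2)² = π(7.6000e-04 m)² = 1.815e-06 m²
R_3 = (2.51×10^-8)(23.6)/(1.815e-06) = 0.3264 Ω
R_total = R_1 + R_2 + R_3 = 1.40 Ω

1.40 Ω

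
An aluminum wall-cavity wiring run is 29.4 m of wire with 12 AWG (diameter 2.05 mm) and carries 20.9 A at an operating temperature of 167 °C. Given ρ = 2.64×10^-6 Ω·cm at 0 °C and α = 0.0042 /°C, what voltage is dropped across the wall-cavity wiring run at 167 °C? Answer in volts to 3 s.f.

8.36 V

ρ = 2.64×10^-6 Ω·cm = 2.64×10^-8 Ω·m
A = π(2.05/2 mm)² = π(1.0250e-03 m)² = 3.301e-06 m²
R₍0₎ = ρL/A = (2.64×10^-8)(29.4)/(3.301e-06) = 0.2352 Ω
R₍167₎ = R₍0₎(1 + αΔT) = 0.2352 × (1 + 0.0042×167) = 0.4001 Ω
V = IR = 20.9 × 0.4001 = 8.36 V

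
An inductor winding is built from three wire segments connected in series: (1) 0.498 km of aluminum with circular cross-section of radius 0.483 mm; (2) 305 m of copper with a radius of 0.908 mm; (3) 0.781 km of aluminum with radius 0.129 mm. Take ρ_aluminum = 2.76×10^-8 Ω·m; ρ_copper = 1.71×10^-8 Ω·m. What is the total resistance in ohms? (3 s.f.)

433 Ω

Seg 1: A = πr² = π(4.8300e-04 m)² = 7.329e-07 m²
R_1 = (2.76×10^-8)(498)/(7.329e-07) = 18.75 Ω
Seg 2: A = πr² = π(9.0800e-04 m)² = 2.590e-06 m²
R_2 = (1.71×10^-8)(305)/(2.590e-06) = 2.014 Ω
Seg 3: A = πr² = π(1.2900e-04 m)² = 5.228e-08 m²
R_3 = (2.76×10^-8)(781)/(5.228e-08) = 412.3 Ω
R_total = R_1 + R_2 + R_3 = 433 Ω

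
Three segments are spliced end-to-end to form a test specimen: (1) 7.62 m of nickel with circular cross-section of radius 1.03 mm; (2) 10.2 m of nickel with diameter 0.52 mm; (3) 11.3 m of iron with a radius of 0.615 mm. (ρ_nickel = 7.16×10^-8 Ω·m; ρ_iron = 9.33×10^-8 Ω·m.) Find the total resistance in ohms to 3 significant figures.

Seg 1: A = πr² = π(1.0300e-03 m)² = 3.333e-06 m²
R_1 = (7.16×10^-8)(7.62)/(3.333e-06) = 0.1637 Ω
Seg 2: A = π(d/2)² = π(2.6000e-04 m)² = 2.124e-07 m²
R_2 = (7.16×10^-8)(10.2)/(2.124e-07) = 3.439 Ω
Seg 3: A = πr² = π(6.1500e-04 m)² = 1.188e-06 m²
R_3 = (9.33×10^-8)(11.3)/(1.188e-06) = 0.8873 Ω
R_total = R_1 + R_2 + R_3 = 4.49 Ω

4.49 Ω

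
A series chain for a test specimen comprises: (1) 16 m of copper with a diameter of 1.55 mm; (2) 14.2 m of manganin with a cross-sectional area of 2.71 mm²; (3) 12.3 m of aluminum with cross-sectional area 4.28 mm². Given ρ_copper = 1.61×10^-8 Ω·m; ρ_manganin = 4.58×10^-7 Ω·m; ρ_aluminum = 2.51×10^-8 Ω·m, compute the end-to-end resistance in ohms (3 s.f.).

2.61 Ω

Seg 1: A = π(d/2)² = π(7.7500e-04 m)² = 1.887e-06 m²
R_1 = (1.61×10^-8)(16)/(1.887e-06) = 0.1365 Ω
Seg 2: A = 2.71 mm² = 2.710e-06 m²
R_2 = (4.58×10^-7)(14.2)/(2.710e-06) = 2.4 Ω
Seg 3: A = 4.28 mm² = 4.280e-06 m²
R_3 = (2.51×10^-8)(12.3)/(4.280e-06) = 0.07213 Ω
R_total = R_1 + R_2 + R_3 = 2.61 Ω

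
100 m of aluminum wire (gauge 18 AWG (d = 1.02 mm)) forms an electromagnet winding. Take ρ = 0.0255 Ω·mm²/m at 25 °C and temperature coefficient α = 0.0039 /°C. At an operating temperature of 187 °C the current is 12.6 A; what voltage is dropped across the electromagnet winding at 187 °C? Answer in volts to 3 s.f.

64.2 V

ρ = 0.0255 Ω·mm²/m = 2.55×10^-8 Ω·m
A = π(1.02/2 mm)² = π(5.1000e-04 m)² = 8.171e-07 m²
R₍25₎ = ρL/A = (2.55×10^-8)(100)/(8.171e-07) = 3.121 Ω
R₍187₎ = R₍25₎(1 + αΔT) = 3.121 × (1 + 0.0039×162) = 5.092 Ω
V = IR = 12.6 × 5.092 = 64.2 V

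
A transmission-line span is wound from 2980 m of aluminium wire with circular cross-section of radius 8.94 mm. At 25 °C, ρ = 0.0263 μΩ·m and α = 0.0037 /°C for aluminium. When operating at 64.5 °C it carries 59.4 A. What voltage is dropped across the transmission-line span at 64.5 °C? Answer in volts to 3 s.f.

ρ = 0.0263 μΩ·m = 2.63×10^-8 Ω·m
A = πr² = π(8.9400e-03 m)² = 2.511e-04 m²
R₍25₎ = ρL/A = (2.63×10^-8)(2980)/(2.511e-04) = 0.3121 Ω
R₍64.5₎ = R₍25₎(1 + αΔT) = 0.3121 × (1 + 0.0037×39.5) = 0.3578 Ω
V = IR = 59.4 × 0.3578 = 21.3 V

21.3 V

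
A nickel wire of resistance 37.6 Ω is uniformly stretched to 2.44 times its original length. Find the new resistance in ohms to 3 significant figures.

Volume constant ⇒ A' = A/k with k = 2.44. R' = ρ(kL)/(A/k) = k²R.
R' = 5.954 × 37.6 = 224 Ω

224 Ω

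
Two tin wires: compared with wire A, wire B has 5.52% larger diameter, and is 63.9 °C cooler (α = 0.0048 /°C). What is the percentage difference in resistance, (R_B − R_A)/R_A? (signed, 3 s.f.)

R ∝ ρL/d² with ρ ∝ (1+αΔT), so R_B/R_A = (1 + 5.52/100)⁻² × (1 − 0.0048×63.9)
= 0.8981 × 0.6933 = 0.6226
(R_B − R_A)/R_A = 0.6226 − 1 = -37.7%

-37.7%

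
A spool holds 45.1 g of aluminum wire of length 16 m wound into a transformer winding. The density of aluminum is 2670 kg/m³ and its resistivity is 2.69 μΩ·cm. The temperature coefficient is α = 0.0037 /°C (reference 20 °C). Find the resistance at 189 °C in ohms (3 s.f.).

ρ = 2.69 μΩ·cm = 2.69×10^-8 Ω·m
A = m/(density·L) = 0.0451/(2670×16) = 1.0557e-06 m²
R = ρL/A = (2.69×10^-8)(16)/(1.0557e-06) = 0.4077 Ω
R(189 °C) = 0.4077 × (1 + 0.0037×169) = 0.663 Ω

0.663 Ω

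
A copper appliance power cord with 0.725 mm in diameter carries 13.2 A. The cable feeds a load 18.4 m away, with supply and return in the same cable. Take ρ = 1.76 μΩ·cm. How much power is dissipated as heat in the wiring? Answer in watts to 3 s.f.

ρ = 1.76 μΩ·cm = 1.76×10^-8 Ω·m
A = π(d/2)² = π(3.6250e-04 m)² = 4.128e-07 m²
Total conductor length (both ways) L = 2 × 18.4 = 36.8 m
R = ρL/A = (1.76×10^-8)(36.8)/(4.128e-07) = 1.569 Ω
P = I²R = (13.2)² × 1.569 = 273 W

273 W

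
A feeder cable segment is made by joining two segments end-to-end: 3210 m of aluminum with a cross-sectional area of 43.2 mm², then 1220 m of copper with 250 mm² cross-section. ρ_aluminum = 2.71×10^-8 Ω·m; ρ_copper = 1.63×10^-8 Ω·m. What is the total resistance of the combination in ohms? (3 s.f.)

2.09 Ω

Segment 1: A = 43.2 mm² = 4.320e-05 m²
R₁ = ρL/A = (2.71×10^-8)(3210)/(4.320e-05) = 2.014 Ω
Segment 2: A = 250 mm² = 2.500e-04 m²
R₂ = (1.63×10^-8)(1220)/(2.500e-04) = 0.07954 Ω
R = R₁ + R₂ = 2.09 Ω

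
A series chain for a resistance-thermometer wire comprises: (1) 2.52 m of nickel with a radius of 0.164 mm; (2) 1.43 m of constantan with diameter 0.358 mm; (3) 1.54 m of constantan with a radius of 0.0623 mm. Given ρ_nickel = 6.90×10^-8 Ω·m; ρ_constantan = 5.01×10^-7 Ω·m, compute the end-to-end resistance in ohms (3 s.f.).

72.5 Ω

Seg 1: A = πr² = π(1.6400e-04 m)² = 8.450e-08 m²
R_1 = (6.90×10^-8)(2.52)/(8.450e-08) = 2.058 Ω
Seg 2: A = π(d/2)² = π(1.7900e-04 m)² = 1.007e-07 m²
R_2 = (5.01×10^-7)(1.43)/(1.007e-07) = 7.117 Ω
Seg 3: A = πr² = π(6.2300e-05 m)² = 1.219e-08 m²
R_3 = (5.01×10^-7)(1.54)/(1.219e-08) = 63.28 Ω
R_total = R_1 + R_2 + R_3 = 72.5 Ω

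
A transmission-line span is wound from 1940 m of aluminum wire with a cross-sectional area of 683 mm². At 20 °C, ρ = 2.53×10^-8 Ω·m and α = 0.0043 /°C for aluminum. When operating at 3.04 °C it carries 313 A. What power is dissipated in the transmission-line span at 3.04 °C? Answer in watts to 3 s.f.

A = 683 mm² = 6.830e-04 m²
R₍20₎ = ρL/A = (2.53×10^-8)(1940)/(6.830e-04) = 0.07186 Ω
R₍3.04₎ = R₍20₎(1 + αΔT) = 0.07186 × (1 + 0.0043×-17) = 0.06662 Ω
P = I²R = (313)² × 0.06662 = 6530 W

6530 W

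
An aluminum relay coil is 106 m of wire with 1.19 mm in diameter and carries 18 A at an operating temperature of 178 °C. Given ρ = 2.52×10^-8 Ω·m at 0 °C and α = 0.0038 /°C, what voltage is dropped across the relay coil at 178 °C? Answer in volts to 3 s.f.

A = π(d/2)² = π(5.9500e-04 m)² = 1.112e-06 m²
R₍0₎ = ρL/A = (2.52×10^-8)(106)/(1.112e-06) = 2.402 Ω
R₍178₎ = R₍0₎(1 + αΔT) = 2.402 × (1 + 0.0038×178) = 4.026 Ω
V = IR = 18 × 4.026 = 72.5 V

72.5 V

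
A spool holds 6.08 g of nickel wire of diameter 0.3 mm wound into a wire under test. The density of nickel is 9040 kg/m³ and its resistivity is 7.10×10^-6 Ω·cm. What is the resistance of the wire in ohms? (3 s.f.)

9.56 Ω

ρ = 7.10×10^-6 Ω·cm = 7.10×10^-8 Ω·m
A = π(d/2)² = π(1.5000e-04 m)² = 7.0686e-08 m²
L = m/(density·A) = 0.00608/(9040×7.0686e-08) = 9.515 m
R = ρL/A = (7.10×10^-8)(9.515)/(7.0686e-08) = 9.56 Ω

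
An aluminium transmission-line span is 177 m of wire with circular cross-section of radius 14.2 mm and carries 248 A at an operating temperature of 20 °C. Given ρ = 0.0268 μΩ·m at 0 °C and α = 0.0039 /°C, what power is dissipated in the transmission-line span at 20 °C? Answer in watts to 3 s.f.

496 W

ρ = 0.0268 μΩ·m = 2.68×10^-8 Ω·m
A = πr² = π(1.4200e-02 m)² = 6.335e-04 m²
R₍0₎ = ρL/A = (2.68×10^-8)(177)/(6.335e-04) = 0.007488 Ω
R₍20₎ = R₍0₎(1 + αΔT) = 0.007488 × (1 + 0.0039×20) = 0.008072 Ω
P = I²R = (248)² × 0.008072 = 496 W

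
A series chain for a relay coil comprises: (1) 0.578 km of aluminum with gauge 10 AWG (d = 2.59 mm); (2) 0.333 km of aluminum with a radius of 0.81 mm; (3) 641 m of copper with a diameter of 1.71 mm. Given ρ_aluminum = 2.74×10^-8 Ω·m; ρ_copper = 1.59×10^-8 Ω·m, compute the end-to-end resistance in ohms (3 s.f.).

Seg 1: A = π(2.59/2 mm)² = π(1.2950e-03 m)² = 5.269e-06 m²
R_1 = (2.74×10^-8)(578)/(5.269e-06) = 3.006 Ω
Seg 2: A = πr² = π(8.1000e-04 m)² = 2.061e-06 m²
R_2 = (2.74×10^-8)(333)/(2.061e-06) = 4.427 Ω
Seg 3: A = π(d/2)² = π(8.5500e-04 m)² = 2.297e-06 m²
R_3 = (1.59×10^-8)(641)/(2.297e-06) = 4.438 Ω
R_total = R_1 + R_2 + R_3 = 11.9 Ω

11.9 Ω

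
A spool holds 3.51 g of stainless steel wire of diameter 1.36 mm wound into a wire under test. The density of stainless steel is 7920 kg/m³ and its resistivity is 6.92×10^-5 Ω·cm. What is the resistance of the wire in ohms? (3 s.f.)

ρ = 6.92×10^-5 Ω·cm = 6.92×10^-7 Ω·m
A = π(d/2)² = π(6.8000e-04 m)² = 1.4527e-06 m²
L = m/(density·A) = 0.00351/(7920×1.4527e-06) = 0.3051 m
R = ρL/A = (6.92×10^-7)(0.3051)/(1.4527e-06) = 0.145 Ω

0.145 Ω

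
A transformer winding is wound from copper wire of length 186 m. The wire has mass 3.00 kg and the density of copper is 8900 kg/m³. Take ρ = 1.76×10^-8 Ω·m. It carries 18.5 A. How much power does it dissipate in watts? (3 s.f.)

A = m/(density·L) = 3/(8900×186) = 1.8123e-06 m²
R = ρL/A = (1.76×10^-8)(186)/(1.8123e-06) = 1.806 Ω
P = I²R = (18.5)² × 1.806 = 618 W

618 W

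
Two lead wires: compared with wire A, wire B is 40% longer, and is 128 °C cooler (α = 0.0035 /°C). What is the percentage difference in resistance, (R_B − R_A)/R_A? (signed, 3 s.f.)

R ∝ ρL/d² with ρ ∝ (1+αΔT), so R_B/R_A = (1 + 40/100) × (1 − 0.0035×128)
= 1.4 × 0.552 = 0.7728
(R_B − R_A)/R_A = 0.7728 − 1 = -22.7%

-22.7%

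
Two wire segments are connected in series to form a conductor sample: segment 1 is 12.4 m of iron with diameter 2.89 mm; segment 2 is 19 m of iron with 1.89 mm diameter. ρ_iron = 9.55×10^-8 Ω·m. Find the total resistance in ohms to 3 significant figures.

Segment 1: A = π(d/2)² = π(1.4450e-03 m)² = 6.560e-06 m²
R₁ = ρL/A = (9.55×10^-8)(12.4)/(6.560e-06) = 0.1805 Ω
Segment 2: A = π(d/2)² = π(9.4500e-04 m)² = 2.806e-06 m²
R₂ = (9.55×10^-8)(19)/(2.806e-06) = 0.6468 Ω
R = R₁ + R₂ = 0.827 Ω

0.827 Ω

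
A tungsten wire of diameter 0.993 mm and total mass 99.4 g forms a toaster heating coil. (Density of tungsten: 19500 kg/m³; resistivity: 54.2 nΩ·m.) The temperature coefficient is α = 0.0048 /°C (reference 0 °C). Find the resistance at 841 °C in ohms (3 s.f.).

ρ = 54.2 nΩ·m = 5.42×10^-8 Ω·m
A = π(d/2)² = π(4.9650e-04 m)² = 7.7444e-07 m²
L = m/(density·A) = 0.0994/(19500×7.7444e-07) = 6.582 m
R = ρL/A = (5.42×10^-8)(6.582)/(7.7444e-07) = 0.4607 Ω
R(841 °C) = 0.4607 × (1 + 0.0048×841) = 2.32 Ω

2.32 Ω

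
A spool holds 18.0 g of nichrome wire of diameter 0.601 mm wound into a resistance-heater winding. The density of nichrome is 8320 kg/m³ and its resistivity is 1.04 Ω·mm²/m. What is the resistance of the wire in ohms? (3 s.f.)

ρ = 1.04 Ω·mm²/m = 1.04×10^-6 Ω·m
A = π(d/2)² = π(3.0050e-04 m)² = 2.8369e-07 m²
L = m/(density·A) = 0.018/(8320×2.8369e-07) = 7.626 m
R = ρL/A = (1.04×10^-6)(7.626)/(2.8369e-07) = 28.0 Ω

28.0 Ω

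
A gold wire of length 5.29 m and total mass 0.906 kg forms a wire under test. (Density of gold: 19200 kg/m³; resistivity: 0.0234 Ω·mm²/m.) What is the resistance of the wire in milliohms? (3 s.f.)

ρ = 0.0234 Ω·mm²/m = 2.34×10^-8 Ω·m
A = m/(density·L) = 0.906/(19200×5.29) = 8.9201e-06 m²
R = ρL/A = (2.34×10^-8)(5.29)/(8.9201e-06) = 13.9 mΩ

13.9 mΩ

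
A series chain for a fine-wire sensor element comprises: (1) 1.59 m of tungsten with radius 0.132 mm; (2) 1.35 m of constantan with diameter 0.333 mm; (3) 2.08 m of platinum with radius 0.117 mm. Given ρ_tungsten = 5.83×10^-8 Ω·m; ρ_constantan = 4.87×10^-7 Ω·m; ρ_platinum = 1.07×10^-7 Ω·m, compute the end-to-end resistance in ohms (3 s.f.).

14.4 Ω

Seg 1: A = πr² = π(1.3200e-04 m)² = 5.474e-08 m²
R_1 = (5.83×10^-8)(1.59)/(5.474e-08) = 1.693 Ω
Seg 2: A = π(d/2)² = π(1.6650e-04 m)² = 8.709e-08 m²
R_2 = (4.87×10^-7)(1.35)/(8.709e-08) = 7.549 Ω
Seg 3: A = πr² = π(1.1700e-04 m)² = 4.301e-08 m²
R_3 = (1.07×10^-7)(2.08)/(4.301e-08) = 5.175 Ω
R_total = R_1 + R_2 + R_3 = 14.4 Ω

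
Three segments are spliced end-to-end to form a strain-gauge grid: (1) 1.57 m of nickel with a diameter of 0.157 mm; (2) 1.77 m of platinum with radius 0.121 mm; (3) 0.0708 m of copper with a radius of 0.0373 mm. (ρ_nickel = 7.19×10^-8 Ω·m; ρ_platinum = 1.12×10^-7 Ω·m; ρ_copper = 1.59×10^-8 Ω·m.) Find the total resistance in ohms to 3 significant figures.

Seg 1: A = π(d/2)² = π(7.8500e-05 m)² = 1.936e-08 m²
R_1 = (7.19×10^-8)(1.57)/(1.936e-08) = 5.831 Ω
Seg 2: A = πr² = π(1.2100e-04 m)² = 4.600e-08 m²
R_2 = (1.12×10^-7)(1.77)/(4.600e-08) = 4.31 Ω
Seg 3: A = πr² = π(3.7300e-05 m)² = 4.371e-09 m²
R_3 = (1.59×10^-8)(0.0708)/(4.371e-09) = 0.2576 Ω
R_total = R_1 + R_2 + R_3 = 10.4 Ω

10.4 Ω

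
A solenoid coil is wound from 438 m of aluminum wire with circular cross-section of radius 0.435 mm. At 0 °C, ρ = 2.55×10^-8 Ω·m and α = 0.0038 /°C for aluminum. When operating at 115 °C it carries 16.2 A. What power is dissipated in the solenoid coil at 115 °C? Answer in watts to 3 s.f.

A = πr² = π(4.3500e-04 m)² = 5.945e-07 m²
R₍0₎ = ρL/A = (2.55×10^-8)(438)/(5.945e-07) = 18.79 Ω
R₍115₎ = R₍0₎(1 + αΔT) = 18.79 × (1 + 0.0038×115) = 27 Ω
P = I²R = (16.2)² × 27 = 7090 W

7090 W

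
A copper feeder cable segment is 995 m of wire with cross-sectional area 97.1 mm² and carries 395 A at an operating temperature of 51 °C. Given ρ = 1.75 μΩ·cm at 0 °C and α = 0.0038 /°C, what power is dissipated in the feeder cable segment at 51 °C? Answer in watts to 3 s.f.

33400 W

ρ = 1.75 μΩ·cm = 1.75×10^-8 Ω·m
A = 97.1 mm² = 9.710e-05 m²
R₍0₎ = ρL/A = (1.75×10^-8)(995)/(9.710e-05) = 0.1793 Ω
R₍51₎ = R₍0₎(1 + αΔT) = 0.1793 × (1 + 0.0038×51) = 0.2141 Ω
P = I²R = (395)² × 0.2141 = 33400 W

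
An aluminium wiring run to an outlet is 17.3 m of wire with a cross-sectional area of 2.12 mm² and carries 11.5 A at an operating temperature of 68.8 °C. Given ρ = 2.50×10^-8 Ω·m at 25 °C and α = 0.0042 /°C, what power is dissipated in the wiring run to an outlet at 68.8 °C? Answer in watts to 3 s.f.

A = 2.12 mm² = 2.120e-06 m²
R₍25₎ = ρL/A = (2.50×10^-8)(17.3)/(2.120e-06) = 0.204 Ω
R₍68.8₎ = R₍25₎(1 + αΔT) = 0.204 × (1 + 0.0042×43.8) = 0.2415 Ω
P = I²R = (11.5)² × 0.2415 = 31.9 W

31.9 W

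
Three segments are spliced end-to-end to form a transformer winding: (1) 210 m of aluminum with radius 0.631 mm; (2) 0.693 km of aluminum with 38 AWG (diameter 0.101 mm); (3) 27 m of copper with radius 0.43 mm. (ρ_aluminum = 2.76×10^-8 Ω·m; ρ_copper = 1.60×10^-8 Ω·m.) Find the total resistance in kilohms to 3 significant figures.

2.39 kΩ

Seg 1: A = πr² = π(6.3100e-04 m)² = 1.251e-06 m²
R_1 = (2.76×10^-8)(210)/(1.251e-06) = 4.634 Ω
Seg 2: A = π(0.101/2 mm)² = π(5.0500e-05 m)² = 8.012e-09 m²
R_2 = (2.76×10^-8)(693)/(8.012e-09) = 2387 Ω
Seg 3: A = πr² = π(4.3000e-04 m)² = 5.809e-07 m²
R_3 = (1.60×10^-8)(27)/(5.809e-07) = 0.7437 Ω
R_total = R_1 + R_2 + R_3 = 2.39 kΩ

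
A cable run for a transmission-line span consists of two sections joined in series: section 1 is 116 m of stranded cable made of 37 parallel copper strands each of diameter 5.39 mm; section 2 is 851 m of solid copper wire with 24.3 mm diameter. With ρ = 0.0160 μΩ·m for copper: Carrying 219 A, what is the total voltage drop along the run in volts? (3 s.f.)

ρ = 0.0160 μΩ·m = 1.60×10^-8 Ω·m
Section 1: A_strand = π(2.6950e-03)² = 2.282e-05 m²; R₁ = ρL/(N·A_s) = (1.60×10^-8)(116)/(37×2.282e-05) = 0.002198 Ω
Section 2: A = π(d/2)² = π(1.2150e-02 m)² = 4.638e-04 m²
R₂ = (1.60×10^-8)(851)/(4.638e-04) = 0.02936 Ω
R = R₁ + R₂ = 0.03156 Ω
V = IR = 219 × 0.03156 = 6.91 V

6.91 V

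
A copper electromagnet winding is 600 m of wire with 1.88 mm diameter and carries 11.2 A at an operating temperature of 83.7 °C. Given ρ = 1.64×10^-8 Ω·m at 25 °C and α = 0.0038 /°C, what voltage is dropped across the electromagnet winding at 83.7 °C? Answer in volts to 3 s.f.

A = π(d/2)² = π(9.4000e-04 m)² = 2.776e-06 m²
R₍25₎ = ρL/A = (1.64×10^-8)(600)/(2.776e-06) = 3.545 Ω
R₍83.7₎ = R₍25₎(1 + αΔT) = 3.545 × (1 + 0.0038×58.7) = 4.335 Ω
V = IR = 11.2 × 4.335 = 48.6 V

48.6 V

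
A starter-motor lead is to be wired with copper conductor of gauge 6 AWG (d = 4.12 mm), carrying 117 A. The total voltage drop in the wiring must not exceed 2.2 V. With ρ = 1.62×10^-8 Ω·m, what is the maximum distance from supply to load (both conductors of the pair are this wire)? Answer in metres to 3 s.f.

A = π(4.12/2 mm)² = π(2.0600e-03 m)² = 1.333e-05 m²
L_max = V_max·A/(2·ρI) = (2.2)(1.333e-05)/(2×1.62×10^-8×117) = 7.74 m

7.74 m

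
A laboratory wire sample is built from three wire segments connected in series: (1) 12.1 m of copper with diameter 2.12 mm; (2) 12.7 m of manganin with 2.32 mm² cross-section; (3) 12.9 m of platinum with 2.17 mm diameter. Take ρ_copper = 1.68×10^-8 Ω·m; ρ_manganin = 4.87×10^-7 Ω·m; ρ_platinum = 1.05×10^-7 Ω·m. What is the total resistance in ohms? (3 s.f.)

3.09 Ω

Seg 1: A = π(d/2)² = π(1.0600e-03 m)² = 3.530e-06 m²
R_1 = (1.68×10^-8)(12.1)/(3.530e-06) = 0.05759 Ω
Seg 2: A = 2.32 mm² = 2.320e-06 m²
R_2 = (4.87×10^-7)(12.7)/(2.320e-06) = 2.666 Ω
Seg 3: A = π(d/2)² = π(1.0850e-03 m)² = 3.698e-06 m²
R_3 = (1.05×10^-7)(12.9)/(3.698e-06) = 0.3662 Ω
R_total = R_1 + R_2 + R_3 = 3.09 Ω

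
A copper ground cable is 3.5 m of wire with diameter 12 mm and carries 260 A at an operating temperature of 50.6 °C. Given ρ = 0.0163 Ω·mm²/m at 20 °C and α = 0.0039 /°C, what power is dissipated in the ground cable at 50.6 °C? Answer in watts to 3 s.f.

ρ = 0.0163 Ω·mm²/m = 1.63×10^-8 Ω·m
A = π(d/2)² = π(6.0000e-03 m)² = 1.131e-04 m²
R₍20₎ = ρL/A = (1.63×10^-8)(3.5)/(1.131e-04) = 5.044×10^-4 Ω
R₍50.6₎ = R₍20₎(1 + αΔT) = 5.044×10^-4 × (1 + 0.0039×30.6) = 5.646×10^-4 Ω
P = I²R = (260)² × 5.646×10^-4 = 38.2 W

38.2 W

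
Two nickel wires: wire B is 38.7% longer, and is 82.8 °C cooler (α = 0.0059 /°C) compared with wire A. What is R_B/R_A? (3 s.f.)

R ∝ ρL/d² with ρ ∝ (1+αΔT), so R_B/R_A = (1 + 38.7/100) × (1 − 0.0059×82.8)
= 1.387 × 0.5115 = 0.709

0.709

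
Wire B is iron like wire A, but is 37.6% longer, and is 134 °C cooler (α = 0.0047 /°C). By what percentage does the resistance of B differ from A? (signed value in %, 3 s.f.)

R ∝ ρL/d² with ρ ∝ (1+αΔT), so R_B/R_A = (1 + 37.6/100) × (1 − 0.0047×134)
= 1.376 × 0.3702 = 0.5094
(R_B − R_A)/R_A = 0.5094 − 1 = -49.1%

-49.1%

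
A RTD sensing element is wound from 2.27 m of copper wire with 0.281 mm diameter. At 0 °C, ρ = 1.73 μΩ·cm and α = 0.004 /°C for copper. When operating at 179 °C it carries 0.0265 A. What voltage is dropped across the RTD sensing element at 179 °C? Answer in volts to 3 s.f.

ρ = 1.73 μΩ·cm = 1.73×10^-8 Ω·m
A = π(d/2)² = π(1.4050e-04 m)² = 6.202e-08 m²
R₍0₎ = ρL/A = (1.73×10^-8)(2.27)/(6.202e-08) = 0.6332 Ω
R₍179₎ = R₍0₎(1 + αΔT) = 0.6332 × (1 + 0.004×179) = 1.087 Ω
V = IR = 0.0265 × 1.087 = 0.0288 V

0.0288 V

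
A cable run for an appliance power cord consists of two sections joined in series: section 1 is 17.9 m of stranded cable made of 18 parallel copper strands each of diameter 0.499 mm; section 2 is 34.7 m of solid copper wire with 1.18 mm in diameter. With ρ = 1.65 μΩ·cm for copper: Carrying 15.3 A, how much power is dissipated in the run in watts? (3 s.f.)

ρ = 1.65 μΩ·cm = 1.65×10^-8 Ω·m
Section 1: A_strand = π(2.4950e-04)² = 1.956e-07 m²; R₁ = ρL/(N·A_s) = (1.65×10^-8)(17.9)/(18×1.956e-07) = 0.0839 Ω
Section 2: A = π(d/2)² = π(5.9000e-04 m)² = 1.094e-06 m²
R₂ = (1.65×10^-8)(34.7)/(1.094e-06) = 0.5236 Ω
R = R₁ + R₂ = 0.6075 Ω
P = I²R = (15.3)² × 0.6075 = 142 W

142 W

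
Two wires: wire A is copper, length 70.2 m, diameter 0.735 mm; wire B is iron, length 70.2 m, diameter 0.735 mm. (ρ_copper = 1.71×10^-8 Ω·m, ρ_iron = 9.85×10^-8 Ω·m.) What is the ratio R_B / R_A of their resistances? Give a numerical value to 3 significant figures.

R ∝ ρL/d², so R_B/R_A = (ρ_B/ρ_A)
= (9.85×10^-8/1.71×10^-8) = 5.76

5.76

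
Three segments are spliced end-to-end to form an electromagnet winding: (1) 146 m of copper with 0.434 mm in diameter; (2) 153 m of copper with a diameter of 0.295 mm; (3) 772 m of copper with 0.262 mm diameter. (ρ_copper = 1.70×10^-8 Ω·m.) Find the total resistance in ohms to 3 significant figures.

298 Ω

Seg 1: A = π(d/2)² = π(2.1700e-04 m)² = 1.479e-07 m²
R_1 = (1.70×10^-8)(146)/(1.479e-07) = 16.78 Ω
Seg 2: A = π(d/2)² = π(1.4750e-04 m)² = 6.835e-08 m²
R_2 = (1.70×10^-8)(153)/(6.835e-08) = 38.05 Ω
Seg 3: A = π(d/2)² = π(1.3100e-04 m)² = 5.391e-08 m²
R_3 = (1.70×10^-8)(772)/(5.391e-08) = 243.4 Ω
R_total = R_1 + R_2 + R_3 = 298 Ω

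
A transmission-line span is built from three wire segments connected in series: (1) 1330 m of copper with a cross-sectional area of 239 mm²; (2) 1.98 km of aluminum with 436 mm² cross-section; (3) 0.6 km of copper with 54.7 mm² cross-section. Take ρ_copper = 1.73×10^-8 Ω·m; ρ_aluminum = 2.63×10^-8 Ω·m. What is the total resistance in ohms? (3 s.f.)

Seg 1: A = 239 mm² = 2.390e-04 m²
R_1 = (1.73×10^-8)(1330)/(2.390e-04) = 0.09627 Ω
Seg 2: A = 436 mm² = 4.360e-04 m²
R_2 = (2.63×10^-8)(1980)/(4.360e-04) = 0.1194 Ω
Seg 3: A = 54.7 mm² = 5.470e-05 m²
R_3 = (1.73×10^-8)(600)/(5.470e-05) = 0.1898 Ω
R_total = R_1 + R_2 + R_3 = 0.405 Ω

0.405 Ω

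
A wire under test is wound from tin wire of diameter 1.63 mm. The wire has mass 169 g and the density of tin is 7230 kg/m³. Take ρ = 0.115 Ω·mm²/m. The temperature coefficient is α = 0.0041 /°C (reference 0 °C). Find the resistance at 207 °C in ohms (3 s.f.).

1.14 Ω

ρ = 0.115 Ω·mm²/m = 1.15×10^-7 Ω·m
A = π(d/2)² = π(8.1500e-04 m)² = 2.0867e-06 m²
L = m/(density·A) = 0.169/(7230×2.0867e-06) = 11.2 m
R = ρL/A = (1.15×10^-7)(11.2)/(2.0867e-06) = 0.6173 Ω
R(207 °C) = 0.6173 × (1 + 0.0041×207) = 1.14 Ω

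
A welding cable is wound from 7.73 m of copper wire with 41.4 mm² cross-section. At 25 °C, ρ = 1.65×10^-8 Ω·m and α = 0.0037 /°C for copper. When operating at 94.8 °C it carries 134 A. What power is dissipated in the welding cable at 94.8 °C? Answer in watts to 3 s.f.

69.6 W

A = 41.4 mm² = 4.140e-05 m²
R₍25₎ = ρL/A = (1.65×10^-8)(7.73)/(4.140e-05) = 0.003081 Ω
R₍94.8₎ = R₍25₎(1 + αΔT) = 0.003081 × (1 + 0.0037×69.8) = 0.003876 Ω
P = I²R = (134)² × 0.003876 = 69.6 W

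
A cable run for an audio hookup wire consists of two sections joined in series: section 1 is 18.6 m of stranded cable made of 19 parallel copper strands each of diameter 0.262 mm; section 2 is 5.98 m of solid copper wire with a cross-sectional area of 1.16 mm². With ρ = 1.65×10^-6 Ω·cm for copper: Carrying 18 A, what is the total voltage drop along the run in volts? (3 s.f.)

ρ = 1.65×10^-6 Ω·cm = 1.65×10^-8 Ω·m
Section 1: A_strand = π(1.3100e-04)² = 5.391e-08 m²; R₁ = ρL/(N·A_s) = (1.65×10^-8)(18.6)/(19×5.391e-08) = 0.2996 Ω
Section 2: A = 1.16 mm² = 1.160e-06 m²
R₂ = (1.65×10^-8)(5.98)/(1.160e-06) = 0.08506 Ω
R = R₁ + R₂ = 0.3847 Ω
V = IR = 18 × 0.3847 = 6.92 V

6.92 V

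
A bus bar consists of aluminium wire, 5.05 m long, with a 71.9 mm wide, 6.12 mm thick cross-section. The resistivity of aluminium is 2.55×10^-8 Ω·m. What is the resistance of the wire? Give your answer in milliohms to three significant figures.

A = 71.9 × 6.12 mm² = 440 mm² = 4.400e-04 m²
R = ρL/A = (2.55×10^-8)(5.05 m)/(4.400e-04 m²) = 0.293 mΩ

0.293 mΩ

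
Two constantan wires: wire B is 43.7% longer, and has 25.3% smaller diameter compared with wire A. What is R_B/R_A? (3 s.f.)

R ∝ L/d², so R_B/R_A = (1 + 43.7/100) × (1 − 25.3/100)⁻²
= 1.437 × 1.792 = 2.58

2.58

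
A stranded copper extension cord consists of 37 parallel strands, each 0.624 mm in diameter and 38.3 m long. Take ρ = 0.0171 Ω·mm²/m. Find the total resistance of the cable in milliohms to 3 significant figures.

57.9 mΩ

ρ = 0.0171 Ω·mm²/m = 1.71×10^-8 Ω·m
A_strand = π(3.1200e-04 m)² = 3.058e-07 m²
R_strand = ρL/A = (1.71×10^-8)(38.3)/(3.058e-07) = 2.142 Ω
R_total = R_strand/N = 2.142/37 = 57.9 mΩ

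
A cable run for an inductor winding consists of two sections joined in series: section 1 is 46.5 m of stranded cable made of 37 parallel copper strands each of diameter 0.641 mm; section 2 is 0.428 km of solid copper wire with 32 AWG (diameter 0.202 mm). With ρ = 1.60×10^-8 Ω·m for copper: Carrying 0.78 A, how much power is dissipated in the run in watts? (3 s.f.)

130 W

Section 1: A_strand = π(3.2050e-04)² = 3.227e-07 m²; R₁ = ρL/(N·A_s) = (1.60×10^-8)(46.5)/(37×3.227e-07) = 0.06231 Ω
Section 2: A = π(0.202/2 mm)² = π(1.0100e-04 m)² = 3.205e-08 m²
R₂ = (1.60×10^-8)(428)/(3.205e-08) = 213.7 Ω
R = R₁ + R₂ = 213.7 Ω
P = I²R = (0.78)² × 213.7 = 130 W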